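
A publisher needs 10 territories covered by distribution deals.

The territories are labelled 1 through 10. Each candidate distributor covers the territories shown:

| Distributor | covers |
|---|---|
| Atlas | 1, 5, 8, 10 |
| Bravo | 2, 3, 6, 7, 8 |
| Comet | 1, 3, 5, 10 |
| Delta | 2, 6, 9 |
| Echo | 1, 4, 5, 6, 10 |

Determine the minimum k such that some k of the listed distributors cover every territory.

3

Bravo and Delta and Echo together: Bravo ∪ Delta ∪ Echo = {1, 2, 3, 4, 5, 6, 7, 8, 9, 10} — every territory is covered.
Only Echo contains 4, so Echo is forced; the remaining 5 territories need at least 2 more distributors (each remaining distributor adds at most 4) — so at least 3 distributors are needed, and 3 is optimal.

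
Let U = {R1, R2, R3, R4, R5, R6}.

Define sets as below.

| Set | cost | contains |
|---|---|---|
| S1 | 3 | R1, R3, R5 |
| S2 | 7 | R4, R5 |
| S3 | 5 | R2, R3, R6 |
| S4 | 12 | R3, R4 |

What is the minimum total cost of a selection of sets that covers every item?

15

S1, S2, S3 together cover every item (S1 ∪ S2 ∪ S3 = {R1, R2, R3, R4, R5, R6}); total cost 3 + 7 + 5 = 15.
No covering selection has total cost below 15.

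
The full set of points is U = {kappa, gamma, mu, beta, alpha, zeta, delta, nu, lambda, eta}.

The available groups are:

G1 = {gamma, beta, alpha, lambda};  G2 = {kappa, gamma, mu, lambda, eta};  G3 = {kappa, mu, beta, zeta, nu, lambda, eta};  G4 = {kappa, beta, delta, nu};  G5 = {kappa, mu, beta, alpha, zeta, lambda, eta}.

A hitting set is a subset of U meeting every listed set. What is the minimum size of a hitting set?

2

The 2 points {mu, beta} hit every group.
No single point lies in every group, so at least 2 are needed and 2 is optimal.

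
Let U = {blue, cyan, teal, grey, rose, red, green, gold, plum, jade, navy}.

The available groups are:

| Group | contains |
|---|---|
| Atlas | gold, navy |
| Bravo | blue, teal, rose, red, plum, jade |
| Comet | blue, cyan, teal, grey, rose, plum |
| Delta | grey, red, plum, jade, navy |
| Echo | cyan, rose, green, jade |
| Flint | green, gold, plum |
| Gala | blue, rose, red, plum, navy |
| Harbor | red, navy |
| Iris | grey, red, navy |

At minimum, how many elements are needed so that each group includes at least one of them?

H = {green, plum, navy} meets every group (each contains at least one member of H), and |H| = 3.
No choice of 2 elements meets every group, so 3 is the minimum.

3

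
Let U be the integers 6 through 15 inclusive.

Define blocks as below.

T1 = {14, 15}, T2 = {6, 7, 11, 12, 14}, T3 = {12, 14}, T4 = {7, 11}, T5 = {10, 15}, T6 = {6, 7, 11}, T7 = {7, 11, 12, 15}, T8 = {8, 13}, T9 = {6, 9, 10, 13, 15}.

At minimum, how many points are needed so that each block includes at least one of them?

The 4 points {7, 8, 10, 14} hit every block.
The blocks T3, T5, T6, T8 are pairwise disjoint, so any hitting set needs a separate point for each — at least 4. Hence 4 is optimal.

4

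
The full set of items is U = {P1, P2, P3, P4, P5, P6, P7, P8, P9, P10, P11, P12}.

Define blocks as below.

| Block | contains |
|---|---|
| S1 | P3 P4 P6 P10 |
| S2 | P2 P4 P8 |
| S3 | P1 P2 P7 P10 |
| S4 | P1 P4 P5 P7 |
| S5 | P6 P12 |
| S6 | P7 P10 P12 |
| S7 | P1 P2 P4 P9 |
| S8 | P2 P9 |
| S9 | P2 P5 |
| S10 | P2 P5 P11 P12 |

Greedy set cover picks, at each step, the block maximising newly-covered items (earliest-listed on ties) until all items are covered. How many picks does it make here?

Greedy: pick S1 (covers 4 new) → pick S10 (covers 4 new) → pick S3 (covers 2 new) → pick S2 (covers 1 new) → pick S7 (covers 1 new). Total picks: 5.

5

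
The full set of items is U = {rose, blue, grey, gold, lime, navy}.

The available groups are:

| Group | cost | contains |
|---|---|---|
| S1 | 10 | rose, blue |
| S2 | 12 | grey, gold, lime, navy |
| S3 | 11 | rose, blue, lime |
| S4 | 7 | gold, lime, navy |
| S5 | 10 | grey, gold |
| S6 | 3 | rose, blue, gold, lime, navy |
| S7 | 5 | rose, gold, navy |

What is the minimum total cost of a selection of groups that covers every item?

S5, S6 together cover every item (S5 ∪ S6 = {rose, blue, grey, gold, lime, navy}); total cost 10 + 3 = 13.
No covering selection has total cost below 13.

13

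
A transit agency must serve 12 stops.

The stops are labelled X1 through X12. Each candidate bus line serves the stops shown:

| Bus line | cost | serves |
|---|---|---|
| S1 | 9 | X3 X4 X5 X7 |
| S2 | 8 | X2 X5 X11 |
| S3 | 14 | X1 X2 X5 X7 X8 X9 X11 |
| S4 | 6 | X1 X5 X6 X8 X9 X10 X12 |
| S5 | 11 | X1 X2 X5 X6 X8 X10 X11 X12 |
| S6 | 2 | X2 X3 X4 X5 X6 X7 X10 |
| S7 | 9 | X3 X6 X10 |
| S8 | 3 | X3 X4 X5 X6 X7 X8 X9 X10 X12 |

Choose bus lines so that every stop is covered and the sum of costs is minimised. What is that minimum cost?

S5, S8 together cover every stop (S5 ∪ S8 = {X1, X2, X3, X4, X5, X6, X7, X8, X9, X10, X11, X12}); total cost 11 + 3 = 14.
The greedy pick S6, S8, S5 costs 16; no covering selection beats 14.

14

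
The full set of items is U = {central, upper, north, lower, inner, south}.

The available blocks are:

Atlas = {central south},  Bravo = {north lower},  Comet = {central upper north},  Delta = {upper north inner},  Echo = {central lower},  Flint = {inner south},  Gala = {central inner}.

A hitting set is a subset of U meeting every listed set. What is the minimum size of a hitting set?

H = {central, north, inner} meets every block (each contains at least one member of H), and |H| = 3.
No choice of 2 items meets every block, so 3 is the minimum.

3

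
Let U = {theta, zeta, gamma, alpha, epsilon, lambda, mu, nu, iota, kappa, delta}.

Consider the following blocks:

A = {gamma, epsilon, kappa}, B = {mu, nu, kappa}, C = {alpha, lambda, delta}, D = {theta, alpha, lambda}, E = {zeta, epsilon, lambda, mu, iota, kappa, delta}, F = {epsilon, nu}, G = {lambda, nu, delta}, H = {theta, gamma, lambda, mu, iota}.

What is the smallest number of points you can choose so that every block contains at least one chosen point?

3

The 3 points {gamma, lambda, nu} hit every block.
No choice of 2 points meets every block, so 3 is the minimum.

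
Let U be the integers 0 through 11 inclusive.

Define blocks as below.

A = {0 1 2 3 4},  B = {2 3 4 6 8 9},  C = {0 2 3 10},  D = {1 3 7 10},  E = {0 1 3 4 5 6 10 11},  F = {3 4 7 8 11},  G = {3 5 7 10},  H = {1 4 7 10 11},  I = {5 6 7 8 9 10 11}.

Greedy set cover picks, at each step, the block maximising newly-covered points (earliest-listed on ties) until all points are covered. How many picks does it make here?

Greedy: pick E (covers 8 new) → pick B (covers 3 new) → pick D (covers 1 new). Total picks: 3.
(The true minimum cover uses only 2 blocks, so greedy is not optimal here.)

3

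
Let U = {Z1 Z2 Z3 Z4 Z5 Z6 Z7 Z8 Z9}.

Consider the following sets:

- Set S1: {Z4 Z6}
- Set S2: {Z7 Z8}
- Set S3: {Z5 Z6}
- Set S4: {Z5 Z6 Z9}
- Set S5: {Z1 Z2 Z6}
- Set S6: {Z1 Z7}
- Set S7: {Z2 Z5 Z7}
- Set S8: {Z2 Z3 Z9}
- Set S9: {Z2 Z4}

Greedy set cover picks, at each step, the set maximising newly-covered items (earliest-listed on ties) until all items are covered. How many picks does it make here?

Greedy: pick S4 (covers 3 new) → pick S2 (covers 2 new) → pick S5 (covers 2 new) → pick S1 (covers 1 new) → pick S8 (covers 1 new). Total picks: 5.

5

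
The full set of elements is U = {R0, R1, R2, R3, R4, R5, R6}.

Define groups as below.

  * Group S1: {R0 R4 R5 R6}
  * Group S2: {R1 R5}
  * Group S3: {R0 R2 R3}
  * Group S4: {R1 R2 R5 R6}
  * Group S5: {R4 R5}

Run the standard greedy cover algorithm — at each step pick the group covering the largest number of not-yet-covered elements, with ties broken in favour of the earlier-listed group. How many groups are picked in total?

3

Greedy: pick S1 (covers 4 new) → pick S3 (covers 2 new) → pick S2 (covers 1 new). Total picks: 3.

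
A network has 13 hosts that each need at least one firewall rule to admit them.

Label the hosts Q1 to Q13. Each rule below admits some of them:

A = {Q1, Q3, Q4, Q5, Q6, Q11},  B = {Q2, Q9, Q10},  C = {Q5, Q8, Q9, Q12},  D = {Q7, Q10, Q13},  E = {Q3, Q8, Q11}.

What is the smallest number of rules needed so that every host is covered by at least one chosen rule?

4

A and B and C and D together: A ∪ B ∪ C ∪ D = {Q1, Q2, Q3, Q4, Q5, Q6, Q7, Q8, Q9, Q10, Q11, Q12, Q13} — every host is covered.
Only A contains Q1, so A is forced; the remaining 7 hosts need at least 3 more rules (each remaining rule adds at most 3) — so at least 4 rules are needed, and 4 is optimal.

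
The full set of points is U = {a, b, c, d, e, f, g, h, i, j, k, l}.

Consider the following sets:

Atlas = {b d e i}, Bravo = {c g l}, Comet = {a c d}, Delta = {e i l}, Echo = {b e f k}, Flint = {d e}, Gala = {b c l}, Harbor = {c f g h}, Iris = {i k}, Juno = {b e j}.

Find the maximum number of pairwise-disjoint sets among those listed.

3

Bravo, Iris, Juno are pairwise disjoint (Bravo={c,g,l}; Iris={i,k}; Juno={b,e,j}).
Every remaining set overlaps one of these, and no 4 of the listed sets are pairwise disjoint, so 3 is the maximum.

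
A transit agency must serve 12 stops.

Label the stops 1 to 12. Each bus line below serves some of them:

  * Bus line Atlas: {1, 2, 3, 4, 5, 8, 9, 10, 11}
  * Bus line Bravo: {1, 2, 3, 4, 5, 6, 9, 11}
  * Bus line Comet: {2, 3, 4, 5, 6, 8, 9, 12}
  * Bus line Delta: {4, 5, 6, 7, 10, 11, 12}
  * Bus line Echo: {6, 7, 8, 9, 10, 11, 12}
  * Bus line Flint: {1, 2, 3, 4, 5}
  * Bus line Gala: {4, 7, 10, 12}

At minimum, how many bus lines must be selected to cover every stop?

Atlas and Delta together: Atlas ∪ Delta = {1, 2, 3, 4, 5, 6, 7, 8, 9, 10, 11, 12} — every stop is covered.
No single bus line has all 12 stops (the largest, Atlas, has 9), so 2 is optimal.

2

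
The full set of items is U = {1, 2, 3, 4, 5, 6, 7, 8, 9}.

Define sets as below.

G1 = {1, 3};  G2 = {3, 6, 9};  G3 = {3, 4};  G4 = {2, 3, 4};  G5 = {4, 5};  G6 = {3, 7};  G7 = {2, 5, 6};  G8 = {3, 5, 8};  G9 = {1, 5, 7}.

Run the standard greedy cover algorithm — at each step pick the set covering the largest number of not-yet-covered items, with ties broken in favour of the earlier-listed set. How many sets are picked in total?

Greedy: pick G2 (covers 3 new) → pick G9 (covers 3 new) → pick G4 (covers 2 new) → pick G8 (covers 1 new). Total picks: 4.

4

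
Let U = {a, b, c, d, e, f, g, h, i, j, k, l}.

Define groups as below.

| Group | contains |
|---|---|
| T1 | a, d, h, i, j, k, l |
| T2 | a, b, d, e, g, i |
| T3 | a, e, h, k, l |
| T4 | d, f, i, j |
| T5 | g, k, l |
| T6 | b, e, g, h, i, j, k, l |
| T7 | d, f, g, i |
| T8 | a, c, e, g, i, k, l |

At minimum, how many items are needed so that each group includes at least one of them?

The 2 items {d, k} hit every group.
The groups T4, T5 are pairwise disjoint, so any hitting set needs a separate item for each — at least 2. Hence 2 is optimal.

2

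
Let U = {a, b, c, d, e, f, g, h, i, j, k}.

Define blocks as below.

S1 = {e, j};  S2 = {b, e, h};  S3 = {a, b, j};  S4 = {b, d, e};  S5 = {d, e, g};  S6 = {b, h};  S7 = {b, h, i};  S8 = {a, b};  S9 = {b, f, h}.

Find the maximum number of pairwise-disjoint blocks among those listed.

2

S3, S5 are pairwise disjoint (S3={a,b,j}; S5={d,e,g}).
Every remaining block overlaps one of these, and no 3 of the listed blocks are pairwise disjoint, so 2 is the maximum.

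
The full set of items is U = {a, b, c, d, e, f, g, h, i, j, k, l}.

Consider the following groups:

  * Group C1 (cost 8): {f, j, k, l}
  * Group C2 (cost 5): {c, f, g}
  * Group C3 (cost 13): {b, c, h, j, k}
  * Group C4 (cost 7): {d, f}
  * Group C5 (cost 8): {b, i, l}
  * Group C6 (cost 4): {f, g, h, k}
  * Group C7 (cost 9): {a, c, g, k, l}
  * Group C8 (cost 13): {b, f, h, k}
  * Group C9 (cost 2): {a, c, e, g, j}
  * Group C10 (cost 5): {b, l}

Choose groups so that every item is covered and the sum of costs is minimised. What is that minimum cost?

C4, C5, C6, C9 together cover every item (C4 ∪ C5 ∪ C6 ∪ C9 = {a, b, c, d, e, f, g, h, i, j, k, l}); total cost 7 + 8 + 4 + 2 = 21.
The greedy pick C9, C6, C10, C4, C5 costs 26; no covering selection beats 21.

21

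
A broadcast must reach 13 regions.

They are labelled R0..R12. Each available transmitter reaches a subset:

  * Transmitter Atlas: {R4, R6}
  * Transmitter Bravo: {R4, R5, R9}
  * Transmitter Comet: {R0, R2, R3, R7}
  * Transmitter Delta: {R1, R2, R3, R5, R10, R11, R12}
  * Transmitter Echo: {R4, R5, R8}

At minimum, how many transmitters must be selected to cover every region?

5

Atlas and Bravo and Comet and Delta and Echo together: Atlas ∪ Bravo ∪ Comet ∪ Delta ∪ Echo = {R0, R1, R2, R3, R4, R5, R6, R7, R8, R9, R10, R11, R12} — every region is covered.
No 4 of the 5 transmitters cover everything (all 5 combinations miss at least one region), so 5 is optimal.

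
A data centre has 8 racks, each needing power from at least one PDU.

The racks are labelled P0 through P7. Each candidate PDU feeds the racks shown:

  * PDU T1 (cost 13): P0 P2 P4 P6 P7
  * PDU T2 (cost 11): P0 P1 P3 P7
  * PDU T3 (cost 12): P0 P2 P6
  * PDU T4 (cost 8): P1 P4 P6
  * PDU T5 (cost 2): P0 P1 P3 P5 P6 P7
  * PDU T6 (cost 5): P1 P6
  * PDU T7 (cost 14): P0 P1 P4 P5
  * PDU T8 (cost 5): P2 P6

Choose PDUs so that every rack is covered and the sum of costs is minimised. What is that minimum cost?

T1, T5 together cover every rack (T1 ∪ T5 = {P0, P1, P2, P3, P4, P5, P6, P7}); total cost 13 + 2 = 15.
No covering selection has total cost below 15.

15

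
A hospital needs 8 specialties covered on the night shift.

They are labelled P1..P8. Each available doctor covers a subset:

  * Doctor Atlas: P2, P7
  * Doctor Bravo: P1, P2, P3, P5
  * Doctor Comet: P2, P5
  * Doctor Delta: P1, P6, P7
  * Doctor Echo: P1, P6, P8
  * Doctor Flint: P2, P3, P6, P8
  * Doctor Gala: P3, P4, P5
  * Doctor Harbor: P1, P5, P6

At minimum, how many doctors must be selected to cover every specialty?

3

Atlas and Echo and Gala together: Atlas ∪ Echo ∪ Gala = {P1, P2, P3, P4, P5, P6, P7, P8} — every specialty is covered.
Only Gala contains P4, so Gala is forced; the remaining 5 specialties need at least 2 more doctors (each remaining doctor adds at most 3) — so at least 3 doctors are needed, and 3 is optimal.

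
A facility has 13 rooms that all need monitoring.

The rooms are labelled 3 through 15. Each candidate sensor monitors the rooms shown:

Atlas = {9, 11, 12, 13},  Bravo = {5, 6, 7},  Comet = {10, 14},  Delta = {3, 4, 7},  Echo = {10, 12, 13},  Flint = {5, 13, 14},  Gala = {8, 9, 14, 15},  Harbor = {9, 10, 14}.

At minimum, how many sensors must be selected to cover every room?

Take {Atlas, Bravo, Delta, Gala, Harbor}. Their union is {3, 4, 5, 6, 7, 8, 9, 10, 11, 12, 13, 14, 15}, which is all 13 rooms.
No 4 of the 8 sensors cover everything (all 70 combinations miss at least one room), so 5 is optimal.

5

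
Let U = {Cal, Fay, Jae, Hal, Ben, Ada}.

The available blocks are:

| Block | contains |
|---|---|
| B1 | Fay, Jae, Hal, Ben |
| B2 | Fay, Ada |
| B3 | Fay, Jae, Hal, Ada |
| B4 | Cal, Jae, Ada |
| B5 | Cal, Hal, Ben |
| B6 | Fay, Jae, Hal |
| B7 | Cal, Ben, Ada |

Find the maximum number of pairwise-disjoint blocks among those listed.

B2, B5 are pairwise disjoint (B2={Fay,Ada}; B5={Cal,Hal,Ben}).
Every remaining block overlaps one of these, and no 3 of the listed blocks are pairwise disjoint, so 2 is the maximum.

2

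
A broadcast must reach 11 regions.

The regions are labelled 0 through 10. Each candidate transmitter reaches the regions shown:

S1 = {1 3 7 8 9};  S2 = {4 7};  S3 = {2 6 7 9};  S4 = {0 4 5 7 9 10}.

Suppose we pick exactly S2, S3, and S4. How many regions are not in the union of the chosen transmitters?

3

Union of S2, S3, S4 = {0, 2, 4, 5, 6, 7, 9, 10}.
Not covered: 1, 3, 8 — 3 regions.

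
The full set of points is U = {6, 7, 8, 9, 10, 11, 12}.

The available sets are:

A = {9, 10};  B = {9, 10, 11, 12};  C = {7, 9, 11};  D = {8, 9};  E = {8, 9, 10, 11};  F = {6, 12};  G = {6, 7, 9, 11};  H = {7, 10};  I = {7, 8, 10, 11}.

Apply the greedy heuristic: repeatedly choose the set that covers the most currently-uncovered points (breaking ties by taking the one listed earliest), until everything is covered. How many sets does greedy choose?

Greedy: pick B (covers 4 new) → pick G (covers 2 new) → pick D (covers 1 new). Total picks: 3.

3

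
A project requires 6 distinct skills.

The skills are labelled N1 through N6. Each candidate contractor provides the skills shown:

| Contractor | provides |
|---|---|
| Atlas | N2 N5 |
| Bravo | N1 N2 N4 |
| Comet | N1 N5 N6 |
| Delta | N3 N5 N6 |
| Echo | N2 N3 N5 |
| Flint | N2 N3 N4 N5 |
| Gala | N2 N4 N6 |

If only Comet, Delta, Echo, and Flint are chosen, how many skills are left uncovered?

Union of Comet, Delta, Echo, Flint = {N1, N2, N3, N4, N5, N6} — that's every skill, so 0 are uncovered.

0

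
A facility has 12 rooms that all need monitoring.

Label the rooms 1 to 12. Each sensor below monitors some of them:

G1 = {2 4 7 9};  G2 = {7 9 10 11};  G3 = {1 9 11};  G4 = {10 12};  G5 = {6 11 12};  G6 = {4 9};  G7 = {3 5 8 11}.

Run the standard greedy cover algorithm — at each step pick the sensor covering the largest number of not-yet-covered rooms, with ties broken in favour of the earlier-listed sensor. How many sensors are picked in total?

Greedy: pick G1 (covers 4 new) → pick G7 (covers 4 new) → pick G4 (covers 2 new) → pick G3 (covers 1 new) → pick G5 (covers 1 new). Total picks: 5.

5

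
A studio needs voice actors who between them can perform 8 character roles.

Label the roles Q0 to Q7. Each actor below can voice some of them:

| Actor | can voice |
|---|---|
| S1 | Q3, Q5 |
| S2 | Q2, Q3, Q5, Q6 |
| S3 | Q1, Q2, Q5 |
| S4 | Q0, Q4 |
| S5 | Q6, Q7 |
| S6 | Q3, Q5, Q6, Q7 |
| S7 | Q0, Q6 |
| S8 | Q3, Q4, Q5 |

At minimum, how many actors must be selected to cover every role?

3

Take {S3, S4, S6}. Their union is {Q0, Q1, Q2, Q3, Q4, Q5, Q6, Q7}, which is all 8 roles.
Only S3 contains Q1, so S3 is forced; the remaining 5 roles need at least 2 more actors (each remaining actor adds at most 3) — so at least 3 actors are needed, and 3 is optimal.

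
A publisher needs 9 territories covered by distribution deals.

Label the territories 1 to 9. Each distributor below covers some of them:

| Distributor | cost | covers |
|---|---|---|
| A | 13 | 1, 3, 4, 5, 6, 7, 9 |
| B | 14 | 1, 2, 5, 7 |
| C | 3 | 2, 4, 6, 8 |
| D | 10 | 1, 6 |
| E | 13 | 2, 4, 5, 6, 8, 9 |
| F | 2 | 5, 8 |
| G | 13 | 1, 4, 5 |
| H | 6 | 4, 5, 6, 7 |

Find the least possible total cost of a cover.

16

A, C together cover every territory (A ∪ C = {1, 2, 3, 4, 5, 6, 7, 8, 9}); total cost 13 + 3 = 16.
The greedy pick C, F, A costs 18; no covering selection beats 16.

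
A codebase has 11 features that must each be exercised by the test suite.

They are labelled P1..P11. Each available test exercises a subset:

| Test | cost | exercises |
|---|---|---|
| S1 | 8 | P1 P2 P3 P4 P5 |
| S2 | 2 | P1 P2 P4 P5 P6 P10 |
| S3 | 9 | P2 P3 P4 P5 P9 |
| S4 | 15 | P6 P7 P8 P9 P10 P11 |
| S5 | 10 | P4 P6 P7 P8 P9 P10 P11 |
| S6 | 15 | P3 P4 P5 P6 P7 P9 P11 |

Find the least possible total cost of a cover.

18

S1, S5 together cover every feature (S1 ∪ S5 = {P1, P2, P3, P4, P5, P6, P7, P8, P9, P10, P11}); total cost 8 + 10 = 18.
The greedy pick S2, S5, S1 costs 20; no covering selection beats 18.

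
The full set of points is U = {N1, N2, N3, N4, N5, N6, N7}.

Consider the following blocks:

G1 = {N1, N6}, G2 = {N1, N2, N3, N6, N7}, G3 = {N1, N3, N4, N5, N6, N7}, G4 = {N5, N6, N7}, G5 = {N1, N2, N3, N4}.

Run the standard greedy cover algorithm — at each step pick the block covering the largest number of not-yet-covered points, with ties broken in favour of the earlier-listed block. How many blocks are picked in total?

Greedy: pick G3 (covers 6 new) → pick G2 (covers 1 new). Total picks: 2.

2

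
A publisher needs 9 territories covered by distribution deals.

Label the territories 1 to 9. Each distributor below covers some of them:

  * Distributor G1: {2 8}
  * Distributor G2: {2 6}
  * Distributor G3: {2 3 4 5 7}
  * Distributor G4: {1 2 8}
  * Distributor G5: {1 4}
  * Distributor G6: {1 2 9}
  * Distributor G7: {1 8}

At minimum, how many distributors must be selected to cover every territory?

Take {G2, G3, G4, G6}. Their union is {1, 2, 3, 4, 5, 6, 7, 8, 9}, which is all 9 territories.
No 3 of the 7 distributors cover everything (all 35 combinations miss at least one territory), so 4 is optimal.

4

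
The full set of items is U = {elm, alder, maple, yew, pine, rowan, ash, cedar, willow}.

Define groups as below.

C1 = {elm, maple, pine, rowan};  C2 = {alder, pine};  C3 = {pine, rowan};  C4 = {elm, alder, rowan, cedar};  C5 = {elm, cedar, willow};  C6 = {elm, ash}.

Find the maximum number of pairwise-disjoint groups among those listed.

C2, C6 are pairwise disjoint (C2={alder,pine}; C6={elm,ash}).
Every remaining group overlaps one of these, and no 3 of the listed groups are pairwise disjoint, so 2 is the maximum.

2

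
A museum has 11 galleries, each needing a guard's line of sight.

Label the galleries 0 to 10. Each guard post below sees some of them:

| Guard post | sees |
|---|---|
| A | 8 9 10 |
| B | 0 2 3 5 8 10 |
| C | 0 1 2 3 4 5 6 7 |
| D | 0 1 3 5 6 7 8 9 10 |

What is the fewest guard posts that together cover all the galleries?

2

Take {A, C}. Their union is {0, 1, 2, 3, 4, 5, 6, 7, 8, 9, 10}, which is all 11 galleries.
No single guard post has all 11 galleries (the largest, D, has 9), so 2 is optimal.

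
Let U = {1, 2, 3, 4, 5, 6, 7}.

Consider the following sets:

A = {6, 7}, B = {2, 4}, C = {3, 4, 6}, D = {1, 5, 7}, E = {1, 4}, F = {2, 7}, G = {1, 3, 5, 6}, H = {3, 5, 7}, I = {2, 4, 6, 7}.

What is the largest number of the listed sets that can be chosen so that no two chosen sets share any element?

2

B, H are pairwise disjoint (B={2,4}; H={3,5,7}).
Every remaining set overlaps one of these, and no 3 of the listed sets are pairwise disjoint, so 2 is the maximum.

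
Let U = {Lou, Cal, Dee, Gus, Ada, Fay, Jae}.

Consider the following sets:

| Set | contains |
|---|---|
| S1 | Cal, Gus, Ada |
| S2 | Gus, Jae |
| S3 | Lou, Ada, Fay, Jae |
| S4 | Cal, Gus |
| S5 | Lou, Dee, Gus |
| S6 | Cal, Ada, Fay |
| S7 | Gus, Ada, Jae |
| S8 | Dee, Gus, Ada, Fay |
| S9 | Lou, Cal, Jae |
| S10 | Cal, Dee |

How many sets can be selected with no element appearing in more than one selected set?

2

S2, S6 are pairwise disjoint (S2={Gus,Jae}; S6={Cal,Ada,Fay}).
Every remaining set overlaps one of these, and no 3 of the listed sets are pairwise disjoint, so 2 is the maximum.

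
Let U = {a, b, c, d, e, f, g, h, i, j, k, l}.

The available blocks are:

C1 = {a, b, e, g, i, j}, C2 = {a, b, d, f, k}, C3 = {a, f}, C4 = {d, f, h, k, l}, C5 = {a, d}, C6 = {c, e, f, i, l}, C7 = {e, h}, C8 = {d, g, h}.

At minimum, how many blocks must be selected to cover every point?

3

Take {C1, C4, C6}. Their union is {a, b, c, d, e, f, g, h, i, j, k, l}, which is all 12 points.
Only C6 contains c, so C6 is forced; the remaining 7 points need at least 2 more blocks (each remaining block adds at most 4) — so at least 3 blocks are needed, and 3 is optimal.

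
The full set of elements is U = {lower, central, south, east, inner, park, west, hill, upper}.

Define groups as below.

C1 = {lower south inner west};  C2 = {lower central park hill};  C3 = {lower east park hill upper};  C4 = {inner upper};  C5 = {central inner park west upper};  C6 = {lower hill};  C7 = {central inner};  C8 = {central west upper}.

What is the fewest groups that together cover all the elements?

Take {C1, C3, C8}. Their union is {lower, central, south, east, inner, park, west, hill, upper}, which is all 9 elements.
Only C1 contains south, so C1 is forced; the remaining 5 elements need at least 2 more groups (each remaining group adds at most 4) — so at least 3 groups are needed, and 3 is optimal.

3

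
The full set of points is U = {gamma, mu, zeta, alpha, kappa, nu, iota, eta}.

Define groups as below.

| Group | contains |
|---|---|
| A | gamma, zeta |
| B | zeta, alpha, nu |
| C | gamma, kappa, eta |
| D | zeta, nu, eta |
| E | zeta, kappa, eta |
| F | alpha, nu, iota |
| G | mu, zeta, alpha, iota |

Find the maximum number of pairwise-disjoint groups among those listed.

A, F are pairwise disjoint (A={gamma,zeta}; F={alpha,nu,iota}).
Every remaining group overlaps one of these, and no 3 of the listed groups are pairwise disjoint, so 2 is the maximum.

2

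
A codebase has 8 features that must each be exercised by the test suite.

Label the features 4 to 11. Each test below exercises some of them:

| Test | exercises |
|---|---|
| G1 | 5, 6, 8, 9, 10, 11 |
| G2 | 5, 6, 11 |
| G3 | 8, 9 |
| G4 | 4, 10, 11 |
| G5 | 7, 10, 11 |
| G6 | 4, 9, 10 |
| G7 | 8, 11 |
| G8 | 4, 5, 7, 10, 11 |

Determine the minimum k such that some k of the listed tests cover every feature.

G1 and G8 together: G1 ∪ G8 = {4, 5, 6, 7, 8, 9, 10, 11} — every feature is covered.
No single test has all 8 features (the largest, G1, has 6), so 2 is optimal.

2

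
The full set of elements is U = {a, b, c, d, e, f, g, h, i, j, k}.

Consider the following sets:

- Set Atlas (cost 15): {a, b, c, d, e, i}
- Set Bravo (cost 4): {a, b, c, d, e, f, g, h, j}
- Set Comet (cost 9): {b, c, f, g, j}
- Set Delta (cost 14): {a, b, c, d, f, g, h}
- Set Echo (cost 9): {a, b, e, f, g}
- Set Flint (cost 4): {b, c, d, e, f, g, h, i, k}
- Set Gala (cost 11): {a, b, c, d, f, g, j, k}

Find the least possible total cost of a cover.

8

Bravo, Flint together cover every element (Bravo ∪ Flint = {a, b, c, d, e, f, g, h, i, j, k}); total cost 4 + 4 = 8.
No covering selection has total cost below 8.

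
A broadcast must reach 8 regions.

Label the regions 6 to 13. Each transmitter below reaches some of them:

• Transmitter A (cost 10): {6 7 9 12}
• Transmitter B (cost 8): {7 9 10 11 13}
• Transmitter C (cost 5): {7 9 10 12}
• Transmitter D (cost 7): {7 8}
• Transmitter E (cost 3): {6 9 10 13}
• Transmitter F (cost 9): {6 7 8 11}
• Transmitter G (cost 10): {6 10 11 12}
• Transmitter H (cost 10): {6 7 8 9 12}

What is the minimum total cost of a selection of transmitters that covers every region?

C, E, F together cover every region (C ∪ E ∪ F = {6, 7, 8, 9, 10, 11, 12, 13}); total cost 5 + 3 + 9 = 17.
No covering selection has total cost below 17.

17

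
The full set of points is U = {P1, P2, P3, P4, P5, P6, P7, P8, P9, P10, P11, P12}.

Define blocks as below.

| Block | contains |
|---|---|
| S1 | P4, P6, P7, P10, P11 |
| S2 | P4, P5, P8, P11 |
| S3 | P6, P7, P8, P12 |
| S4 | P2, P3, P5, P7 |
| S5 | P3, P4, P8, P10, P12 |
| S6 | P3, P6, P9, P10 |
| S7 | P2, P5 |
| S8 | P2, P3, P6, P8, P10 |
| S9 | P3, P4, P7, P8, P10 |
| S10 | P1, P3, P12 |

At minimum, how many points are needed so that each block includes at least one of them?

3

H = {P3, P5, P6} meets every block (each contains at least one member of H), and |H| = 3.
The blocks S1, S7, S10 are pairwise disjoint, so any hitting set needs a separate point for each — at least 3. Hence 3 is optimal.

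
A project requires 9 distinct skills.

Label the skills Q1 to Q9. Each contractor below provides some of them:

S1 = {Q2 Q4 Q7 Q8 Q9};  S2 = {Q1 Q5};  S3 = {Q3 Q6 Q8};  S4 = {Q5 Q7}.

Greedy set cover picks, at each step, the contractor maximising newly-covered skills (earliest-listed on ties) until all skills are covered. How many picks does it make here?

Greedy: pick S1 (covers 5 new) → pick S2 (covers 2 new) → pick S3 (covers 2 new). Total picks: 3.

3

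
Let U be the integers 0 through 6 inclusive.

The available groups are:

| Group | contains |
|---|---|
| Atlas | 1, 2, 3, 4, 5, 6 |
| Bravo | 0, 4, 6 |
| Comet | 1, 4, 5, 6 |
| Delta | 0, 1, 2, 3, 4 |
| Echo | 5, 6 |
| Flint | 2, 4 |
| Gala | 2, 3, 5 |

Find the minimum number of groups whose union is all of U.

2

Comet and Delta together: Comet ∪ Delta = {0, 1, 2, 3, 4, 5, 6} — every element is covered.
No single group has all 7 elements (the largest, Atlas, has 6), so 2 is optimal.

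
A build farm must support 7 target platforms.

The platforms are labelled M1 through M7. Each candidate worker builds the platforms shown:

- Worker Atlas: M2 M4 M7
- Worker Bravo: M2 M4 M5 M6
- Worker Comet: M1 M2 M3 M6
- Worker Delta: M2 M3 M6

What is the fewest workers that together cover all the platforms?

3

Atlas and Bravo and Comet together: Atlas ∪ Bravo ∪ Comet = {M1, M2, M3, M4, M5, M6, M7} — every platform is covered.
Only Comet contains M1, so Comet is forced; the remaining 3 platforms need at least 2 more workers (each remaining worker adds at most 2) — so at least 3 workers are needed, and 3 is optimal.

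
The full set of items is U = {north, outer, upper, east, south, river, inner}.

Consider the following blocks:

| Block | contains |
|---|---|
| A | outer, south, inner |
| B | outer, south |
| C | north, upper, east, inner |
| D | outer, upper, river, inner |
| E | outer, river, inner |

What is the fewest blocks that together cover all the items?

3

Take {A, C, D}. Their union is {north, outer, upper, east, south, river, inner}, which is all 7 items.
Only C contains north, so C is forced; the remaining 3 items need at least 2 more blocks (each remaining block adds at most 2) — so at least 3 blocks are needed, and 3 is optimal.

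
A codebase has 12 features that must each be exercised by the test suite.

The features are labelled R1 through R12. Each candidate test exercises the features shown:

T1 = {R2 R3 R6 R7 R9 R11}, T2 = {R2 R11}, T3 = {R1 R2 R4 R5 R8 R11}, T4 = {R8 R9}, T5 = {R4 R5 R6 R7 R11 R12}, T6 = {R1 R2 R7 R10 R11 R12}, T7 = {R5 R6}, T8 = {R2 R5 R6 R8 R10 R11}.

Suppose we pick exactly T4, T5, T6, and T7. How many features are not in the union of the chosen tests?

1

Union of T4, T5, T6, T7 = {R1, R2, R4, R5, R6, R7, R8, R9, R10, R11, R12}.
Not covered: R3 — 1 feature.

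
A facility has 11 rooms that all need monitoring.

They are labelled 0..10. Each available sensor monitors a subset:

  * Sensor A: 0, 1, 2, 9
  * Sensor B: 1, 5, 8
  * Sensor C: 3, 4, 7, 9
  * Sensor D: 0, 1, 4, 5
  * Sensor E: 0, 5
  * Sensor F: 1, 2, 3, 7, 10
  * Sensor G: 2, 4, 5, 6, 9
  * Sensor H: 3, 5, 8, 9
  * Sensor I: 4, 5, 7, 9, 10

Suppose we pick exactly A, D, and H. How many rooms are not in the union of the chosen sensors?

Union of A, D, H = {0, 1, 2, 3, 4, 5, 8, 9}.
Not covered: 6, 7, 10 — 3 rooms.

3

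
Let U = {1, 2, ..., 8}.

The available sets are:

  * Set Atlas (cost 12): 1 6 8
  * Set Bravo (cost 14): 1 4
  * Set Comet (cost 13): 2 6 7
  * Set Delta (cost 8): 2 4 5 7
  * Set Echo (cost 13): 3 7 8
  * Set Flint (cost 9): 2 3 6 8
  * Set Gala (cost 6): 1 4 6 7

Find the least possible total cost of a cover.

Delta, Flint, Gala together cover every element (Delta ∪ Flint ∪ Gala = {1, 2, 3, 4, 5, 6, 7, 8}); total cost 8 + 9 + 6 = 23.
No covering selection has total cost below 23.

23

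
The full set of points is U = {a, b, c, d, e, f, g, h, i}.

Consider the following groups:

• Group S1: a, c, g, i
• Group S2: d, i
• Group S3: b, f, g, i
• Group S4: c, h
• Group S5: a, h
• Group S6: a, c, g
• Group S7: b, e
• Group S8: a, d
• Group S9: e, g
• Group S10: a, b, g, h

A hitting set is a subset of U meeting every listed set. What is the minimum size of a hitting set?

T = {a, c, e, i} meets every group (each contains at least one member of T), and |T| = 4.
No choice of 3 points meets every group, so 4 is the minimum.

4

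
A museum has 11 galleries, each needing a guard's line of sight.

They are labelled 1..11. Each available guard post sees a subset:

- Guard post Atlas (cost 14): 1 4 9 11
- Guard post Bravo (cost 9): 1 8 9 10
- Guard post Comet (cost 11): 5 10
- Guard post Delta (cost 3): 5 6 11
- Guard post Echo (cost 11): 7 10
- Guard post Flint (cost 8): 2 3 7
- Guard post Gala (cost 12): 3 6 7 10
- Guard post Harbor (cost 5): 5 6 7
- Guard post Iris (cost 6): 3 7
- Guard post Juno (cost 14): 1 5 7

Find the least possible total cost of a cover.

Atlas, Bravo, Delta, Flint together cover every gallery (Atlas ∪ Bravo ∪ Delta ∪ Flint = {1, 2, 3, 4, 5, 6, 7, 8, 9, 10, 11}); total cost 14 + 9 + 3 + 8 = 34.
No covering selection has total cost below 34.

34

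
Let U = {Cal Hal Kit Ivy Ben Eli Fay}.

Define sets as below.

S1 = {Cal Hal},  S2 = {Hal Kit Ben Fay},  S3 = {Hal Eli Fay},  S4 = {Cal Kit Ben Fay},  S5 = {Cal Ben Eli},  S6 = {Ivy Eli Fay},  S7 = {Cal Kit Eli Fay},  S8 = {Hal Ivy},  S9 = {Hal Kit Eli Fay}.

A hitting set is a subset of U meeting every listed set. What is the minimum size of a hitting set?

H = {Cal, Hal, Fay} meets every set (each contains at least one member of H), and |H| = 3.
No choice of 2 items meets every set, so 3 is the minimum.

3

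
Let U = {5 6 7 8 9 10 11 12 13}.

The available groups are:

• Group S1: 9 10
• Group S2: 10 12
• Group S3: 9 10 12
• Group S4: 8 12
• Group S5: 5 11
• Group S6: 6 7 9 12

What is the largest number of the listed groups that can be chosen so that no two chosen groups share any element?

3

S1, S4, S5 are pairwise disjoint (S1={9,10}; S4={8,12}; S5={5,11}).
Every remaining group overlaps one of these, and no 4 of the listed groups are pairwise disjoint, so 3 is the maximum.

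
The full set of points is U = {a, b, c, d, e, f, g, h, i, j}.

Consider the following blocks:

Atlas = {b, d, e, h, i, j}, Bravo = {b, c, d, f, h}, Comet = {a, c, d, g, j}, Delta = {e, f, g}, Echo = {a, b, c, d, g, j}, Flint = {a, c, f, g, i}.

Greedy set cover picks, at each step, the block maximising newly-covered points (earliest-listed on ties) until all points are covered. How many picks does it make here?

2

Greedy: pick Atlas (covers 6 new) → pick Flint (covers 4 new). Total picks: 2.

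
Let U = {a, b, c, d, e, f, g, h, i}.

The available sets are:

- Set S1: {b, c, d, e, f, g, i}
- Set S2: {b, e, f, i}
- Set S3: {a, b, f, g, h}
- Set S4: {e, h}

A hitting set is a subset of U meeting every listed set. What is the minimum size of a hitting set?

2

Take T = {e, h}. Each listed set contains at least one of these, so T is a hitting set of size 2.
No single item lies in every set, so at least 2 are needed and 2 is optimal.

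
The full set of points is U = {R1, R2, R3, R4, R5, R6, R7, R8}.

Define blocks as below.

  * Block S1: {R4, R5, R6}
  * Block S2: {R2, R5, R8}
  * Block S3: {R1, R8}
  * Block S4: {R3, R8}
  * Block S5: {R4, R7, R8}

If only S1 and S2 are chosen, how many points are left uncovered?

Union of S1, S2 = {R2, R4, R5, R6, R8}.
Not covered: R1, R3, R7 — 3 points.

3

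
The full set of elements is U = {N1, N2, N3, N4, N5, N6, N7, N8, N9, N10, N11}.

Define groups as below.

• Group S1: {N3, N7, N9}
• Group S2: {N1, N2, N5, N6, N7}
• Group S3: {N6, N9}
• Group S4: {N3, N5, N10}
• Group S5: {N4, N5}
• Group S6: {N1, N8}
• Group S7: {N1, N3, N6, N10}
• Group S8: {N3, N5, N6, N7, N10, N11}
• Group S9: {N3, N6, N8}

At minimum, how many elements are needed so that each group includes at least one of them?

The 4 elements {N1, N3, N5, N9} hit every group.
No choice of 3 elements meets every group, so 4 is the minimum.

4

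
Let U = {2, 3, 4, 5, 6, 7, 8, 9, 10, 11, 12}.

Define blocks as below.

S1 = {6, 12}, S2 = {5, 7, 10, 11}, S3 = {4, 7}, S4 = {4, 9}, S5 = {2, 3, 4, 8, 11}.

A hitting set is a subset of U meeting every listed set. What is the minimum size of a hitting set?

The 3 elements {4, 6, 11} hit every block.
The blocks S1, S2, S4 are pairwise disjoint, so any hitting set needs a separate element for each — at least 3. Hence 3 is optimal.

3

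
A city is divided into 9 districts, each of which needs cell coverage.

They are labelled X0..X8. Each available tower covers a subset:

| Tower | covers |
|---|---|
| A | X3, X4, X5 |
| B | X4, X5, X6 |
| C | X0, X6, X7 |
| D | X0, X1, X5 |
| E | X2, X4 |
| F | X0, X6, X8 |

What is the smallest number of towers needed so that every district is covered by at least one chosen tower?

5

Take {A, C, D, E, F}. Their union is {X0, X1, X2, X3, X4, X5, X6, X7, X8}, which is all 9 districts.
No 4 of the 6 towers cover everything (all 15 combinations miss at least one district), so 5 is optimal.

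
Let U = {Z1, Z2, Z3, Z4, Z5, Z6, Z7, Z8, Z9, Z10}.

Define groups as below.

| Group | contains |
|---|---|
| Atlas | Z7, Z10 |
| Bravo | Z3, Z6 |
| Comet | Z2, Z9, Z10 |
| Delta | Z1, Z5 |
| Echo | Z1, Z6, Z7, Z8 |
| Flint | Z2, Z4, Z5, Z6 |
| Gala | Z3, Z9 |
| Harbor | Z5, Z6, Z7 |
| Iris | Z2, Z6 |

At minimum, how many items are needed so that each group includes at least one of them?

4

The 4 items {Z3, Z5, Z6, Z10} hit every group.
The groups Atlas, Delta, Gala, Iris are pairwise disjoint, so any hitting set needs a separate item for each — at least 4. Hence 4 is optimal.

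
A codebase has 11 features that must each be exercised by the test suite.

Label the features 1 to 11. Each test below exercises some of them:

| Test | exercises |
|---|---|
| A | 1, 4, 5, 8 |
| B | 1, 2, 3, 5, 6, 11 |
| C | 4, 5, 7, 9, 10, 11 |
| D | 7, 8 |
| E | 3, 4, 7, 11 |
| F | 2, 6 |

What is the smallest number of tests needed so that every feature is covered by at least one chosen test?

3

A and B and C together: A ∪ B ∪ C = {1, 2, 3, 4, 5, 6, 7, 8, 9, 10, 11} — every feature is covered.
Only C contains 9, so C is forced; the remaining 5 features need at least 2 more tests (each remaining test adds at most 4) — so at least 3 tests are needed, and 3 is optimal.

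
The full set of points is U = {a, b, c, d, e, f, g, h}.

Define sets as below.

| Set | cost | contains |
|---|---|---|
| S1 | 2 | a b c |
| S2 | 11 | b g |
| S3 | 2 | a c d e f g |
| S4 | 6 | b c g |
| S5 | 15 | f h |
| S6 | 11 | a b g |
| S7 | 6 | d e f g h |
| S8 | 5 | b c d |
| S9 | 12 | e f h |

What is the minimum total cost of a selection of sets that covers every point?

S1, S7 together cover every point (S1 ∪ S7 = {a, b, c, d, e, f, g, h}); total cost 2 + 6 = 8.
The greedy pick S3, S1, S7 costs 10; no covering selection beats 8.

8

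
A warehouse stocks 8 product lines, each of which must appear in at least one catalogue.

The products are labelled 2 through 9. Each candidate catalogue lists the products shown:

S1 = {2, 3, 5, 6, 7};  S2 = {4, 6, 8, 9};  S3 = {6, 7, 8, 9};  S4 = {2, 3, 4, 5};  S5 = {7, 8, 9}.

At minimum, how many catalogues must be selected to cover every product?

Take {S3, S4}. Their union is {2, 3, 4, 5, 6, 7, 8, 9}, which is all 8 products.
No single catalogue has all 8 products (the largest, S1, has 5), so 2 is optimal.

2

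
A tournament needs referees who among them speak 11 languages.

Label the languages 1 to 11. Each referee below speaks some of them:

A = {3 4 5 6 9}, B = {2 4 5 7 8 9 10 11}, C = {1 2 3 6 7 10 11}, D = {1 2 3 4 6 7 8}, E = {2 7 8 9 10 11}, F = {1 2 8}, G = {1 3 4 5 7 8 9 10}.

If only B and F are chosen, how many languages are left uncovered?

Union of B, F = {1, 2, 4, 5, 7, 8, 9, 10, 11}.
Not covered: 3, 6 — 2 languages.

2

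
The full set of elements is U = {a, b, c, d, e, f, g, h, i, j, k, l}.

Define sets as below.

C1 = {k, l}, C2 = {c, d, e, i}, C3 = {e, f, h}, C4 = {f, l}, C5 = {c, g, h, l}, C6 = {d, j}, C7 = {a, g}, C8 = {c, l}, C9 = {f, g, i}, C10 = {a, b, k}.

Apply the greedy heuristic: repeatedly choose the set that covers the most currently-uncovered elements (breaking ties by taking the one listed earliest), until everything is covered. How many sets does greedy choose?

Greedy: pick C2 (covers 4 new) → pick C5 (covers 3 new) → pick C10 (covers 3 new) → pick C3 (covers 1 new) → pick C6 (covers 1 new). Total picks: 5.

5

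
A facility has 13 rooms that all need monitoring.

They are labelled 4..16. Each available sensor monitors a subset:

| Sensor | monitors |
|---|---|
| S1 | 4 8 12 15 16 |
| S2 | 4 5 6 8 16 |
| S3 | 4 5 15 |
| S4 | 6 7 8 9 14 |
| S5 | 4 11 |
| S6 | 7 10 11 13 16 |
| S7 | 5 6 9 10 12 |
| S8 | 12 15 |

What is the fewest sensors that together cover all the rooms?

S2 and S4 and S6 and S8 together: S2 ∪ S4 ∪ S6 ∪ S8 = {4, 5, 6, 7, 8, 9, 10, 11, 12, 13, 14, 15, 16} — every room is covered.
No 3 of the 8 sensors cover everything (all 56 combinations miss at least one room), so 4 is optimal.

4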